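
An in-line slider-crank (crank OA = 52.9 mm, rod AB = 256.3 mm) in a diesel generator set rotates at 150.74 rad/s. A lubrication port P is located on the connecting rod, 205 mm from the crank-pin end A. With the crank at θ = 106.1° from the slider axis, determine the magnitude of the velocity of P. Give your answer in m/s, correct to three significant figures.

7.32

ω = 150.7 rad/s.  Crank-pin speed |V_A| = rω = 7.9741 m/s, perpendicular to OA.
Rod angle: sinφ = −(r/L) sinθ ⇒ φ = -11.438°; ω_rod = −rω cosθ/√(L²−r²sin²θ) = +8.8028 rad/s.
V_P = V_A + ω_rod × AP, with AP = 0.205 m along the rod.
Components: V_Px = −rω sinθ − a·ω_rod·sinφ = -7.3035 m/s;  V_Py = rω cosθ + a·ω_rod·cosφ = -0.44261 m/s.
|V_P| = √(V_Px² + V_Py²) = 7.3169 m/s.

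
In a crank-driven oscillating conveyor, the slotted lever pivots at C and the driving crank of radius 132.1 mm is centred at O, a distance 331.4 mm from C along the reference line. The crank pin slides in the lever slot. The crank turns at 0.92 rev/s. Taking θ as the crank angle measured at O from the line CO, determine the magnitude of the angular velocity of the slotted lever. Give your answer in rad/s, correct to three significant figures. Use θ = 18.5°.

1.62

ω = 5.781 rad/s (from 0.92 rev/s).
Crank pin A relative to C: A = (d + r cosθ, r sinθ); lever angle φ = atan2(r sinθ, d + r cosθ).
Differentiating tanφ: φ̇ = rω(d cosθ + r)/(d² + r² + 2dr cosθ).
d² + r² + 2dr cosθ = |CA|² = 0.210308 m²;  d cosθ + r = +0.44637 m.
|ω_lever| = |0.1321·5.781·+0.44637| / 0.210308 = 1.6207 rad/s.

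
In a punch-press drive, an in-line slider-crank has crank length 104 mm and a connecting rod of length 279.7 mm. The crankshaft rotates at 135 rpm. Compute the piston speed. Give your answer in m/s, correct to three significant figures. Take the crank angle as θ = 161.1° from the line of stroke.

ω = 2π·135/60 = 14.14 rad/s
For an in-line slider-crank, x = r cosθ + √(L² − r² sin²θ), so v = −rω sinθ·[1 + r cosθ/√(L² − r² sin²θ)].
With r = 0.104 m, L = 0.2797 m, θ = 161.1°: √(L² − r² sin²θ) = 0.27766 m.
v = −0.104·14.14·0.32392·[1 + 0.104·-0.94609/0.27766] = -0.30748 m/s.
|v| = 0.30748 m/s.

0.307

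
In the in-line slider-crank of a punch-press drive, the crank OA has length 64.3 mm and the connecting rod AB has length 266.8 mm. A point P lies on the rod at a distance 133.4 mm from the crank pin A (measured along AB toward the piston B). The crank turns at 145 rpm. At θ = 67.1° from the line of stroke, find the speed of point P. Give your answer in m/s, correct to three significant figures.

ω = 15.18 rad/s.  Crank-pin speed |V_A| = rω = 0.97635 m/s, perpendicular to OA.
Rod angle: sinφ = −(r/L) sinθ ⇒ φ = -12.827°; ω_rod = −rω cosθ/√(L²−r²sin²θ) = -1.4604 rad/s.
V_P = V_A + ω_rod × AP, with AP = 0.1334 m along the rod.
Components: V_Px = −rω sinθ − a·ω_rod·sinφ = -0.94266 m/s;  V_Py = rω cosθ + a·ω_rod·cosφ = +0.18996 m/s.
|V_P| = √(V_Px² + V_Py²) = 0.96161 m/s.

0.962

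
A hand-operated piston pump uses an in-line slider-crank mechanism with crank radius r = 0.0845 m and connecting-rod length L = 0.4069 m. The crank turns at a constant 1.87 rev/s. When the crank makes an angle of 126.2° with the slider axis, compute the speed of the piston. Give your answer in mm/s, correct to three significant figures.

702

ω = 2π·1.87 = 11.75 rad/s
For an in-line slider-crank, x = r cosθ + √(L² − r² sin²θ), so v = −rω sinθ·[1 + r cosθ/√(L² − r² sin²θ)].
With r = 0.0845 m, L = 0.4069 m, θ = 126.2°: √(L² − r² sin²θ) = 0.40115 m.
v = −0.0845·11.75·0.80696·[1 + 0.0845·-0.59061/0.40115] = -0.70151 m/s.
|v| = 0.70151 m/s = 701.51 mm/s.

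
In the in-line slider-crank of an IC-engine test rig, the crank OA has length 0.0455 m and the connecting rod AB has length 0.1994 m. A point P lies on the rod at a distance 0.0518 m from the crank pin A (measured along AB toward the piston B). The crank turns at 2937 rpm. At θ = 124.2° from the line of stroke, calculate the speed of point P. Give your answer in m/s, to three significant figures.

12.6

ω = 307.6 rad/s.  Crank-pin speed |V_A| = rω = 13.994 m/s, perpendicular to OA.
Rod angle: sinφ = −(r/L) sinθ ⇒ φ = -10.879°; ω_rod = −rω cosθ/√(L²−r²sin²θ) = +40.169 rad/s.
V_P = V_A + ω_rod × AP, with AP = 0.0518 m along the rod.
Components: V_Px = −rω sinθ − a·ω_rod·sinφ = -11.182 m/s;  V_Py = rω cosθ + a·ω_rod·cosφ = -5.8225 m/s.
|V_P| = √(V_Px² + V_Py²) = 12.607 m/s.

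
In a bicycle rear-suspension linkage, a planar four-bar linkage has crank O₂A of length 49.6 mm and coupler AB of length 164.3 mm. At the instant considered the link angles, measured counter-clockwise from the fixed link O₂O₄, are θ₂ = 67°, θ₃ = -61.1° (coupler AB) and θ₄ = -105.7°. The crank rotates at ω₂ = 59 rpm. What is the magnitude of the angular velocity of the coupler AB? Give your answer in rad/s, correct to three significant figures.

0.338

ω₂ = 6.178 rad/s (from 59 rpm).
Differentiating the loop-closure r₂e^{iθ₂}+r₃e^{iθ₃}=r₁+r₄e^{iθ₄} gives r₂ω₂e^{iθ₂}+r₃ω₃e^{iθ₃}=r₄ω₄e^{iθ₄}.
Eliminating the other unknown: ω₃ = r₂ω₂ sin(θ₄−θ₂) / [r₃ sin(θ₃−θ₄)].
Numerator sine = -0.12706; denominator sine = +0.70215.
Result = 0.0496·6.178·(-0.12706) / (0.1643·(+0.70215)) = -0.33753 rad/s; magnitude 0.33753 rad/s.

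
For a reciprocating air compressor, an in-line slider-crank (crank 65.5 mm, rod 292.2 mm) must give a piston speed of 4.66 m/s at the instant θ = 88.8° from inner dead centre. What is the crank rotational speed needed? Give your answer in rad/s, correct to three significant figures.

70.8

For an in-line slider-crank, |v_piston| = rω|sinθ|·[1 + r cosθ/√(L² − r² sin²θ)].
With r = 0.0655 m, L = 0.2922 m, θ = 88.8°: the bracketed kinematic factor |dx/dθ| = 0.065801 m.
ω = v/|dx/dθ| = 4.66/0.065801 = 70.82 rad/s.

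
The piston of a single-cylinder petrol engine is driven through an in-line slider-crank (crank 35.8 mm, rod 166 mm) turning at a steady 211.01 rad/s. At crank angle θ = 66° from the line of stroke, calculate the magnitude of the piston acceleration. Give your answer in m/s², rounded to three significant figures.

416

ω = 211 rad/s
x(θ) = r cosθ + √(L² − r² sin²θ); with ω constant, a = ω²·d²x/dθ².
d²x/dθ² = −r cosθ − r²(cos2θ)/√u − r⁴ sin²2θ/(4u^{3/2}),  u = L² − r² sin²θ = 0.0264864 m².
Substituting r = 0.0358 m, L = 0.166 m, θ = 66°: d²x/dθ² = -0.0093443 m.
a = ω²·d²x/dθ² = (211)²·(-0.0093443) = -416.06 m/s²;  |a| = 416.06 m/s².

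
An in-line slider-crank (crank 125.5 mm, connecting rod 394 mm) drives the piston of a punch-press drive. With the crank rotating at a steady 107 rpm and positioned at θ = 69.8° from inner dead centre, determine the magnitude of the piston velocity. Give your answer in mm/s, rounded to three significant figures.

1470

ω = 2π·107/60 = 11.21 rad/s
For an in-line slider-crank, x = r cosθ + √(L² − r² sin²θ), so v = −rω sinθ·[1 + r cosθ/√(L² − r² sin²θ)].
With r = 0.1255 m, L = 0.394 m, θ = 69.8°: √(L² − r² sin²θ) = 0.37598 m.
v = −0.1255·11.21·0.93849·[1 + 0.1255·0.34530/0.37598] = -1.4718 m/s.
|v| = 1.4718 m/s = 1471.8 mm/s.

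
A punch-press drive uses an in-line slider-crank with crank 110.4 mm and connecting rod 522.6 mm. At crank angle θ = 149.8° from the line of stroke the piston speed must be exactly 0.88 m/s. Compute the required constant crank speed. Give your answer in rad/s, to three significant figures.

19.4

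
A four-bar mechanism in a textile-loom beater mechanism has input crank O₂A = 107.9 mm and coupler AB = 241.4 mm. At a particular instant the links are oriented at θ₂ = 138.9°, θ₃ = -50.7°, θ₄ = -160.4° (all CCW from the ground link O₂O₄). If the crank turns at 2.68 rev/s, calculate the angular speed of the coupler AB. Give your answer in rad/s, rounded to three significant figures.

6.97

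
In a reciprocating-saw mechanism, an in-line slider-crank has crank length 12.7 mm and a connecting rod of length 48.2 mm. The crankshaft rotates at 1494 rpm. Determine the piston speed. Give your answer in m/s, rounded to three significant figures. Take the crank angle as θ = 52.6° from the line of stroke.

1.84

ω = 2π·1494/60 = 156.5 rad/s
For an in-line slider-crank, x = r cosθ + √(L² − r² sin²θ), so v = −rω sinθ·[1 + r cosθ/√(L² − r² sin²θ)].
With r = 0.0127 m, L = 0.0482 m, θ = 52.6°: √(L² − r² sin²θ) = 0.047132 m.
v = −0.0127·156.5·0.79441·[1 + 0.0127·0.60738/0.047132] = -1.8368 m/s.
|v| = 1.8368 m/s.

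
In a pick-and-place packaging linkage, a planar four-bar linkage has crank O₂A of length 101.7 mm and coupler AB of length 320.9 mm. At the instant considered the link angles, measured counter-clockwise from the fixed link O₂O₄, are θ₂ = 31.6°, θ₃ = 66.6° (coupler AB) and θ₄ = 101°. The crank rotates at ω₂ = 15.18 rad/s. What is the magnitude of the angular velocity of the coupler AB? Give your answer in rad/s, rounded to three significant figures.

7.97

ω₂ = 15.18 rad/s
Differentiating the loop-closure r₂e^{iθ₂}+r₃e^{iθ₃}=r₁+r₄e^{iθ₄} gives r₂ω₂e^{iθ₂}+r₃ω₃e^{iθ₃}=r₄ω₄e^{iθ₄}.
Eliminating the other unknown: ω₃ = r₂ω₂ sin(θ₄−θ₂) / [r₃ sin(θ₃−θ₄)].
Numerator sine = +0.93606; denominator sine = -0.56497.
Result = 0.1017·15.18·(+0.93606) / (0.3209·(-0.56497)) = -7.9708 rad/s; magnitude 7.9708 rad/s.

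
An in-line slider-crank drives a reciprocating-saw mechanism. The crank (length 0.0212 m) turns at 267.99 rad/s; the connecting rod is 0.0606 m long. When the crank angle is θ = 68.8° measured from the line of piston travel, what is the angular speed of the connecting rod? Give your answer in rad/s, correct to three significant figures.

ω = 268 rad/s
The rod makes angle φ with the slider axis where L sinφ = r sinθ; differentiating, L cosφ·φ̇ = r ω cosθ.
L cosφ = √(L² − r² sin²θ) = 0.057286 m.
|ω_rod| = r ω |cosθ| / √(L² − r² sin²θ) = 0.0212·268·0.36162/0.057286 = 35.864 rad/s.

35.9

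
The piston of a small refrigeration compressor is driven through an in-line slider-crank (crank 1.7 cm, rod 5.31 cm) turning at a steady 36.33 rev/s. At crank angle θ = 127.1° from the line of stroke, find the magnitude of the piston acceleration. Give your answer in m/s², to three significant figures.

ω = 2π·36.3 = 228.3 rad/s
x(θ) = r cosθ + √(L² − r² sin²θ); with ω constant, a = ω²·d²x/dθ².
d²x/dθ² = −r cosθ − r²(cos2θ)/√u − r⁴ sin²2θ/(4u^{3/2}),  u = L² − r² sin²θ = 0.00263577 m².
Substituting r = 0.017 m, L = 0.0531 m, θ = 127.1°: d²x/dθ² = +0.011644 m.
a = ω²·d²x/dθ² = (228.3)²·(+0.011644) = +606.75 m/s²;  |a| = 606.75 m/s².

607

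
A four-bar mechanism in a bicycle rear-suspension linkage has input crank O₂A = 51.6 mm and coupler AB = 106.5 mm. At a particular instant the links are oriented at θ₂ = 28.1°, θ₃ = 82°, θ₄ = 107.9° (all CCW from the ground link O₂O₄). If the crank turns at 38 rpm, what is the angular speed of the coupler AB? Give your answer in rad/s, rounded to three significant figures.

ω₂ = 3.979 rad/s (from 38 rpm).
Differentiating the loop-closure r₂e^{iθ₂}+r₃e^{iθ₃}=r₁+r₄e^{iθ₄} gives r₂ω₂e^{iθ₂}+r₃ω₃e^{iθ₃}=r₄ω₄e^{iθ₄}.
Eliminating the other unknown: ω₃ = r₂ω₂ sin(θ₄−θ₂) / [r₃ sin(θ₃−θ₄)].
Numerator sine = +0.98420; denominator sine = -0.43680.
Result = 0.0516·3.979·(+0.98420) / (0.1065·(-0.43680)) = -4.3442 rad/s; magnitude 4.3442 rad/s.

4.34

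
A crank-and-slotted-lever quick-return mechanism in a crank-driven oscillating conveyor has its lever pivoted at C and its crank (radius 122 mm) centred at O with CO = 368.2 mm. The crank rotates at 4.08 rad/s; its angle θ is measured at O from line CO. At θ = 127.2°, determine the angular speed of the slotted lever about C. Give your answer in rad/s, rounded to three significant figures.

ω = 4.08 rad/s
Crank pin A relative to C: A = (d + r cosθ, r sinθ); lever angle φ = atan2(r sinθ, d + r cosθ).
Differentiating tanφ: φ̇ = rω(d cosθ + r)/(d² + r² + 2dr cosθ).
d² + r² + 2dr cosθ = |CA|² = 0.0961376 m²;  d cosθ + r = -0.10061 m.
|ω_lever| = |0.122·4.08·-0.10061| / 0.0961376 = 0.52093 rad/s.

0.521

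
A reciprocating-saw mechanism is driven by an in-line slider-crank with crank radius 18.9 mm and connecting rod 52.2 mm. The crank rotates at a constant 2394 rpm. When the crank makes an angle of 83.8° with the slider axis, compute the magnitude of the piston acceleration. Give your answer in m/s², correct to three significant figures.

ω = 2π·2394/60 = 250.7 rad/s
x(θ) = r cosθ + √(L² − r² sin²θ); with ω constant, a = ω²·d²x/dθ².
d²x/dθ² = −r cosθ − r²(cos2θ)/√u − r⁴ sin²2θ/(4u^{3/2}),  u = L² − r² sin²θ = 0.0023718 m².
Substituting r = 0.0189 m, L = 0.0522 m, θ = 83.8°: d²x/dθ² = +0.0051097 m.
a = ω²·d²x/dθ² = (250.7)²·(+0.0051097) = +321.15 m/s²;  |a| = 321.15 m/s².

321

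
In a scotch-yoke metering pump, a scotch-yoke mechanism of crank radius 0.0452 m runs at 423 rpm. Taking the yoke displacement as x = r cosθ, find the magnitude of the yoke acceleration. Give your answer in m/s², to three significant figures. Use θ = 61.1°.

42.9

ω = 44.3 rad/s (from 423 rpm).
x = r cosθ ⇒ ẍ = −rω² cosθ (ω constant).
|a| = rω²|cosθ| = 0.0452·(44.3)²·|cos 61.1°| = 42.862 m/s².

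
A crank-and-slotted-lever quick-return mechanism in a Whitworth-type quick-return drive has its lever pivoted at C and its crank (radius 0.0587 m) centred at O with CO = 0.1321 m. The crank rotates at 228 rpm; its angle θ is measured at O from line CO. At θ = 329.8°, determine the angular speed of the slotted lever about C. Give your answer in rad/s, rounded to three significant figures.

ω = 23.88 rad/s (from 228 rpm).
Crank pin A relative to C: A = (d + r cosθ, r sinθ); lever angle φ = atan2(r sinθ, d + r cosθ).
Differentiating tanφ: φ̇ = rω(d cosθ + r)/(d² + r² + 2dr cosθ).
d² + r² + 2dr cosθ = |CA|² = 0.0342997 m²;  d cosθ + r = +0.17287 m.
|ω_lever| = |0.0587·23.88·+0.17287| / 0.0342997 = 7.0637 rad/s.

7.06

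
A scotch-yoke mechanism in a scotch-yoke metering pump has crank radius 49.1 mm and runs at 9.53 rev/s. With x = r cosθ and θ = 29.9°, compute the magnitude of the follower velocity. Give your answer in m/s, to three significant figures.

ω = 59.88 rad/s (from 9.53 rev/s).
x = r cosθ ⇒ ẋ = −rω sinθ.
|v| = rω|sinθ| = 0.0491·59.88·|sin 29.9°| = 1.4656 m/s.

1.47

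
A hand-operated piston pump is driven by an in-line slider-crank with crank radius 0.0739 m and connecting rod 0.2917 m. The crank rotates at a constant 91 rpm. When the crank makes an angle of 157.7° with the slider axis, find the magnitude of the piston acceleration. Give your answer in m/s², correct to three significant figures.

ω = 2π·91/60 = 9.529 rad/s
x(θ) = r cosθ + √(L² − r² sin²θ); with ω constant, a = ω²·d²x/dθ².
d²x/dθ² = −r cosθ − r²(cos2θ)/√u − r⁴ sin²2θ/(4u^{3/2}),  u = L² − r² sin²θ = 0.0843025 m².
Substituting r = 0.0739 m, L = 0.2917 m, θ = 157.7°: d²x/dθ² = +0.05483 m.
a = ω²·d²x/dθ² = (9.529)²·(+0.05483) = +4.9792 m/s²;  |a| = 4.9792 m/s².

4.98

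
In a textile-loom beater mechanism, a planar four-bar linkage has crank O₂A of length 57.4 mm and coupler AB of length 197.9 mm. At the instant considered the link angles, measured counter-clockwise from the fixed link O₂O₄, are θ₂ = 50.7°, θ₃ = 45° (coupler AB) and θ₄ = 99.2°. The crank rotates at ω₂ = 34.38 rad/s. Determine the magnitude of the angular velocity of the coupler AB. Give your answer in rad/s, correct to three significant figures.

9.21

ω₂ = 34.38 rad/s
Differentiating the loop-closure r₂e^{iθ₂}+r₃e^{iθ₃}=r₁+r₄e^{iθ₄} gives r₂ω₂e^{iθ₂}+r₃ω₃e^{iθ₃}=r₄ω₄e^{iθ₄}.
Eliminating the other unknown: ω₃ = r₂ω₂ sin(θ₄−θ₂) / [r₃ sin(θ₃−θ₄)].
Numerator sine = +0.74896; denominator sine = -0.81106.
Result = 0.0574·34.38·(+0.74896) / (0.1979·(-0.81106)) = -9.2082 rad/s; magnitude 9.2082 rad/s.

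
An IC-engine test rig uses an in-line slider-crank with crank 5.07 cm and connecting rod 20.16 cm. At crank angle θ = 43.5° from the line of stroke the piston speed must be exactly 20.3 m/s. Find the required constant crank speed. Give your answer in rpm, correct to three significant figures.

For an in-line slider-crank, |v_piston| = rω|sinθ|·[1 + r cosθ/√(L² − r² sin²θ)].
With r = 0.0507 m, L = 0.2016 m, θ = 43.5°: the bracketed kinematic factor |dx/dθ| = 0.041364 m.
ω = v/|dx/dθ| = 20.3/0.041364 = 490.77 rad/s.
N = 60ω/(2π) = 4686.5 rpm.

4690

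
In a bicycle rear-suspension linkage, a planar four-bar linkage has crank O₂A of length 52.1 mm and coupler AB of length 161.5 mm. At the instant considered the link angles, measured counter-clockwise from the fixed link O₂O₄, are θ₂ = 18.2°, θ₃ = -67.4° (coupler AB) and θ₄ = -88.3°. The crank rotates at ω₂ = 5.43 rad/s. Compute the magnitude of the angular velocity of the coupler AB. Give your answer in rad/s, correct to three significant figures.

4.71

ω₂ = 5.43 rad/s
Differentiating the loop-closure r₂e^{iθ₂}+r₃e^{iθ₃}=r₁+r₄e^{iθ₄} gives r₂ω₂e^{iθ₂}+r₃ω₃e^{iθ₃}=r₄ω₄e^{iθ₄}.
Eliminating the other unknown: ω₃ = r₂ω₂ sin(θ₄−θ₂) / [r₃ sin(θ₃−θ₄)].
Numerator sine = -0.95882; denominator sine = +0.35674.
Result = 0.0521·5.43·(-0.95882) / (0.1615·(+0.35674)) = -4.7082 rad/s; magnitude 4.7082 rad/s.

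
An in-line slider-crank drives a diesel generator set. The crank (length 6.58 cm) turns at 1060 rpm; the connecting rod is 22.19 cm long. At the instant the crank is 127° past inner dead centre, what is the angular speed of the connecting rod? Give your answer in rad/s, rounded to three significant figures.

20.4

ω = 111 rad/s (converted from 1060 rpm).
The rod makes angle φ with the slider axis where L sinφ = r sinθ; differentiating, L cosφ·φ̇ = r ω cosθ.
L cosφ = √(L² − r² sin²θ) = 0.21559 m.
|ω_rod| = r ω |cosθ| / √(L² − r² sin²θ) = 0.0658·111·0.60182/0.21559 = 20.389 rad/s.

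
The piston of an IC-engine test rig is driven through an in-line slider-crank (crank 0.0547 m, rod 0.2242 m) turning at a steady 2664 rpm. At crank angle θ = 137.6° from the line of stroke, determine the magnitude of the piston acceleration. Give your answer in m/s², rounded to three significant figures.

3030

ω = 2π·2664/60 = 279 rad/s
x(θ) = r cosθ + √(L² − r² sin²θ); with ω constant, a = ω²·d²x/dθ².
d²x/dθ² = −r cosθ − r²(cos2θ)/√u − r⁴ sin²2θ/(4u^{3/2}),  u = L² − r² sin²θ = 0.0489052 m².
Substituting r = 0.0547 m, L = 0.2242 m, θ = 137.6°: d²x/dθ² = +0.038962 m.
a = ω²·d²x/dθ² = (279)²·(+0.038962) = +3032.3 m/s²;  |a| = 3032.3 m/s².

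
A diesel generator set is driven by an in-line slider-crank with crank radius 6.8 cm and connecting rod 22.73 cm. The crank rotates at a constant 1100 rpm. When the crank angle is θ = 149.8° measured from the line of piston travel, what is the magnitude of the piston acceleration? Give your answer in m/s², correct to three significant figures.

ω = 2π·1100/60 = 115.2 rad/s
x(θ) = r cosθ + √(L² − r² sin²θ); with ω constant, a = ω²·d²x/dθ².
d²x/dθ² = −r cosθ − r²(cos2θ)/√u − r⁴ sin²2θ/(4u^{3/2}),  u = L² − r² sin²θ = 0.0504953 m².
Substituting r = 0.068 m, L = 0.2273 m, θ = 149.8°: d²x/dθ² = +0.04825 m.
a = ω²·d²x/dθ² = (115.2)²·(+0.04825) = +640.24 m/s²;  |a| = 640.24 m/s².

640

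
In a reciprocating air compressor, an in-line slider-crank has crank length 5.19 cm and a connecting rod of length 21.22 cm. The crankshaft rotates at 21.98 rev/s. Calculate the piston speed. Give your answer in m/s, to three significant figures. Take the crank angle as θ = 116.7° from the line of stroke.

5.68

ω = 2π·22 = 138.1 rad/s
For an in-line slider-crank, x = r cosθ + √(L² − r² sin²θ), so v = −rω sinθ·[1 + r cosθ/√(L² − r² sin²θ)].
With r = 0.0519 m, L = 0.2122 m, θ = 116.7°: √(L² − r² sin²θ) = 0.20707 m.
v = −0.0519·138.1·0.89337·[1 + 0.0519·-0.44932/0.20707] = -5.6822 m/s.
|v| = 5.6822 m/s.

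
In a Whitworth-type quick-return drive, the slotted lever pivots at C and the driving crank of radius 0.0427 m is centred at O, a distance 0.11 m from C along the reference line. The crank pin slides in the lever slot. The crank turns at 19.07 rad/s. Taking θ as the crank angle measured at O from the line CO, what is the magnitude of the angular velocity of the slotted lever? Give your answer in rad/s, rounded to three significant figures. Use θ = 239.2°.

1.22

ω = 19.07 rad/s
Crank pin A relative to C: A = (d + r cosθ, r sinθ); lever angle φ = atan2(r sinθ, d + r cosθ).
Differentiating tanφ: φ̇ = rω(d cosθ + r)/(d² + r² + 2dr cosθ).
d² + r² + 2dr cosθ = |CA|² = 0.00911316 m²;  d cosθ + r = -0.013625 m.
|ω_lever| = |0.0427·19.07·-0.013625| / 0.00911316 = 1.2174 rad/s.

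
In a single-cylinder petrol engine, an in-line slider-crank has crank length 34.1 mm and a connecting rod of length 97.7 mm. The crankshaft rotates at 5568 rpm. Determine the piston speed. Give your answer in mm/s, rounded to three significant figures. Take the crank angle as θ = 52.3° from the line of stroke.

ω = 2π·5568/60 = 583.1 rad/s
For an in-line slider-crank, x = r cosθ + √(L² − r² sin²θ), so v = −rω sinθ·[1 + r cosθ/√(L² − r² sin²θ)].
With r = 0.0341 m, L = 0.0977 m, θ = 52.3°: √(L² − r² sin²θ) = 0.093901 m.
v = −0.0341·583.1·0.79122·[1 + 0.0341·0.61153/0.093901] = -19.226 m/s.
|v| = 19.226 m/s = 19226 mm/s.

19200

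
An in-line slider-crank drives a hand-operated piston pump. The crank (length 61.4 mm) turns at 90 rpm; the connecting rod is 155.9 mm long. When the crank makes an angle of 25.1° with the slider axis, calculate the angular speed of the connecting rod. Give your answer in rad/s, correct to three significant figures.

ω = 9.425 rad/s (converted from 90 rpm).
The rod makes angle φ with the slider axis where L sinφ = r sinθ; differentiating, L cosφ·φ̇ = r ω cosθ.
L cosφ = √(L² − r² sin²θ) = 0.15371 m.
|ω_rod| = r ω |cosθ| / √(L² − r² sin²θ) = 0.0614·9.425·0.90557/0.15371 = 3.4093 rad/s.

3.41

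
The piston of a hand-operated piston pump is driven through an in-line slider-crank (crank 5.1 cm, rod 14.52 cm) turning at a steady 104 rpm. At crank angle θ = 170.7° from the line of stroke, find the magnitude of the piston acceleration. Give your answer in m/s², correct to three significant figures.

3.95

ω = 2π·104/60 = 10.89 rad/s
x(θ) = r cosθ + √(L² − r² sin²θ); with ω constant, a = ω²·d²x/dθ².
d²x/dθ² = −r cosθ − r²(cos2θ)/√u − r⁴ sin²2θ/(4u^{3/2}),  u = L² − r² sin²θ = 0.0210151 m².
Substituting r = 0.051 m, L = 0.1452 m, θ = 170.7°: d²x/dθ² = +0.033268 m.
a = ω²·d²x/dθ² = (10.89)²·(+0.033268) = +3.946 m/s²;  |a| = 3.946 m/s².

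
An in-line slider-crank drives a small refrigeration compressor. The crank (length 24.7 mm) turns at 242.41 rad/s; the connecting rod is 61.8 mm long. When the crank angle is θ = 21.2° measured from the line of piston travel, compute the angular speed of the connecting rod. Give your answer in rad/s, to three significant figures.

91.3

ω = 242.4 rad/s
The rod makes angle φ with the slider axis where L sinφ = r sinθ; differentiating, L cosφ·φ̇ = r ω cosθ.
L cosφ = √(L² − r² sin²θ) = 0.061151 m.
|ω_rod| = r ω |cosθ| / √(L² − r² sin²θ) = 0.0247·242.4·0.93232/0.061151 = 91.287 rad/s.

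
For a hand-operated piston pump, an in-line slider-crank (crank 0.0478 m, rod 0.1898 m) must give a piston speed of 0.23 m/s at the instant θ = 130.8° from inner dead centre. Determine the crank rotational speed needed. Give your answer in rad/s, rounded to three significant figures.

7.64

For an in-line slider-crank, |v_piston| = rω|sinθ|·[1 + r cosθ/√(L² − r² sin²θ)].
With r = 0.0478 m, L = 0.1898 m, θ = 130.8°: the bracketed kinematic factor |dx/dθ| = 0.030119 m.
ω = v/|dx/dθ| = 0.23/0.030119 = 7.6365 rad/s.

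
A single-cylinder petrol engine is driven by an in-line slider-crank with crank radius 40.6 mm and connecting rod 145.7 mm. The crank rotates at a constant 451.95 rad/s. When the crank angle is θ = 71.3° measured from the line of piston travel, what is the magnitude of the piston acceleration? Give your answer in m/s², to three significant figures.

774

ω = 451.9 rad/s
x(θ) = r cosθ + √(L² − r² sin²θ); with ω constant, a = ω²·d²x/dθ².
d²x/dθ² = −r cosθ − r²(cos2θ)/√u − r⁴ sin²2θ/(4u^{3/2}),  u = L² − r² sin²θ = 0.0197496 m².
Substituting r = 0.0406 m, L = 0.1457 m, θ = 71.3°: d²x/dθ² = -0.0037892 m.
a = ω²·d²x/dθ² = (451.9)²·(-0.0037892) = -773.98 m/s²;  |a| = 773.98 m/s².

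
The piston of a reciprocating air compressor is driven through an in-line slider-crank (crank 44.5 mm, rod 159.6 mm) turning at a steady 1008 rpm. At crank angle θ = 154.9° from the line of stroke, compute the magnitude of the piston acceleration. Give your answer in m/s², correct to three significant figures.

358

ω = 2π·1008/60 = 105.6 rad/s
x(θ) = r cosθ + √(L² − r² sin²θ); with ω constant, a = ω²·d²x/dθ².
d²x/dθ² = −r cosθ − r²(cos2θ)/√u − r⁴ sin²2θ/(4u^{3/2}),  u = L² − r² sin²θ = 0.0251158 m².
Substituting r = 0.0445 m, L = 0.1596 m, θ = 154.9°: d²x/dθ² = +0.032154 m.
a = ω²·d²x/dθ² = (105.6)²·(+0.032154) = +358.27 m/s²;  |a| = 358.27 m/s².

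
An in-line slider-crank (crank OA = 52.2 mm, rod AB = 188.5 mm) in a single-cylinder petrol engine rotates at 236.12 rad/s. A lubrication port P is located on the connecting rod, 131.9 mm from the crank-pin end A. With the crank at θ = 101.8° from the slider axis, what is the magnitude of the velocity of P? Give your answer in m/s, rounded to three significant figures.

11.6

ω = 236.1 rad/s.  Crank-pin speed |V_A| = rω = 12.325 m/s, perpendicular to OA.
Rod angle: sinφ = −(r/L) sinθ ⇒ φ = -15.728°; ω_rod = −rω cosθ/√(L²−r²sin²θ) = +13.892 rad/s.
V_P = V_A + ω_rod × AP, with AP = 0.1319 m along the rod.
Components: V_Px = −rω sinθ − a·ω_rod·sinφ = -11.568 m/s;  V_Py = rω cosθ + a·ω_rod·cosφ = -0.75682 m/s.
|V_P| = √(V_Px² + V_Py²) = 11.593 m/s.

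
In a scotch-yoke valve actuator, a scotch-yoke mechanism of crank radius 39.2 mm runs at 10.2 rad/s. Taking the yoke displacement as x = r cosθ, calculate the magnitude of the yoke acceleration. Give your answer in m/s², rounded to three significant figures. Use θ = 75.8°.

ω = 10.2 rad/s
x = r cosθ ⇒ ẍ = −rω² cosθ (ω constant).
|a| = rω²|cosθ| = 0.0392·(10.2)²·|cos 75.8°| = 1.0005 m/s².

1.00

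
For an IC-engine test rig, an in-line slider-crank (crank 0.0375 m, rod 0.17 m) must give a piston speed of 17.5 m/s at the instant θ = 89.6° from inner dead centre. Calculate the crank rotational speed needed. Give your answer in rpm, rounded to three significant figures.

For an in-line slider-crank, |v_piston| = rω|sinθ|·[1 + r cosθ/√(L² − r² sin²θ)].
With r = 0.0375 m, L = 0.17 m, θ = 89.6°: the bracketed kinematic factor |dx/dθ| = 0.037558 m.
ω = v/|dx/dθ| = 17.5/0.037558 = 465.94 rad/s.
N = 60ω/(2π) = 4449.4 rpm.

4450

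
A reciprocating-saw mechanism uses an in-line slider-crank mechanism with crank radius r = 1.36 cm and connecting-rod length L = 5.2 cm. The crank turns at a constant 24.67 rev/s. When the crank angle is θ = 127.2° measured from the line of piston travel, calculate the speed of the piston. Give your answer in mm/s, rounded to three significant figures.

1410

ω = 2π·24.7 = 155 rad/s
For an in-line slider-crank, x = r cosθ + √(L² − r² sin²θ), so v = −rω sinθ·[1 + r cosθ/√(L² − r² sin²θ)].
With r = 0.0136 m, L = 0.052 m, θ = 127.2°: √(L² − r² sin²θ) = 0.050859 m.
v = −0.0136·155·0.79653·[1 + 0.0136·-0.60460/0.050859] = -1.4077 m/s.
|v| = 1.4077 m/s = 1407.7 mm/s.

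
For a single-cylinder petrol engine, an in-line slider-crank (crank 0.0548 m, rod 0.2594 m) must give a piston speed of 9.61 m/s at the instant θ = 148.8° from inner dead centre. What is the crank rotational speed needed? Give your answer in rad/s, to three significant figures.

For an in-line slider-crank, |v_piston| = rω|sinθ|·[1 + r cosθ/√(L² − r² sin²θ)].
With r = 0.0548 m, L = 0.2594 m, θ = 148.8°: the bracketed kinematic factor |dx/dθ| = 0.023227 m.
ω = v/|dx/dθ| = 9.61/0.023227 = 413.74 rad/s.

414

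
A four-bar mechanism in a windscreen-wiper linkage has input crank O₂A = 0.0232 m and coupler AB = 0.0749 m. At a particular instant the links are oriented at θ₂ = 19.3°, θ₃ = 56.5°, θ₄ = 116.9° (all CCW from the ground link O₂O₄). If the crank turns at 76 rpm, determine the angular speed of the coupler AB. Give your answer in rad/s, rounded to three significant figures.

ω₂ = 7.959 rad/s (from 76 rpm).
Differentiating the loop-closure r₂e^{iθ₂}+r₃e^{iθ₃}=r₁+r₄e^{iθ₄} gives r₂ω₂e^{iθ₂}+r₃ω₃e^{iθ₃}=r₄ω₄e^{iθ₄}.
Eliminating the other unknown: ω₃ = r₂ω₂ sin(θ₄−θ₂) / [r₃ sin(θ₃−θ₄)].
Numerator sine = +0.99122; denominator sine = -0.86949.
Result = 0.0232·7.959·(+0.99122) / (0.0749·(-0.86949)) = -2.8103 rad/s; magnitude 2.8103 rad/s.

2.81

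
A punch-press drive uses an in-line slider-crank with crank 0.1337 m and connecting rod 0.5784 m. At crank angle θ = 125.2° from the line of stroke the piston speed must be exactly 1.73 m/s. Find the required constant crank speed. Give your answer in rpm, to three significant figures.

For an in-line slider-crank, |v_piston| = rω|sinθ|·[1 + r cosθ/√(L² − r² sin²θ)].
With r = 0.1337 m, L = 0.5784 m, θ = 125.2°: the bracketed kinematic factor |dx/dθ| = 0.094428 m.
ω = v/|dx/dθ| = 1.73/0.094428 = 18.321 rad/s.
N = 60ω/(2π) = 174.95 rpm.

175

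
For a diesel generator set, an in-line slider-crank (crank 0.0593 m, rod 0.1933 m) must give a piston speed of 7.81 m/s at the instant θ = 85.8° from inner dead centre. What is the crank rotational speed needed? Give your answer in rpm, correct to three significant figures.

1230

For an in-line slider-crank, |v_piston| = rω|sinθ|·[1 + r cosθ/√(L² − r² sin²θ)].
With r = 0.0593 m, L = 0.1933 m, θ = 85.8°: the bracketed kinematic factor |dx/dθ| = 0.060536 m.
ω = v/|dx/dθ| = 7.81/0.060536 = 129.01 rad/s.
N = 60ω/(2π) = 1232 rpm.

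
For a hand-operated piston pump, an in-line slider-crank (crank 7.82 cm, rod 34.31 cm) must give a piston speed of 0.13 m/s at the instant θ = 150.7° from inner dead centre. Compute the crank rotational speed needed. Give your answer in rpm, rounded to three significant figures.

For an in-line slider-crank, |v_piston| = rω|sinθ|·[1 + r cosθ/√(L² − r² sin²θ)].
With r = 0.0782 m, L = 0.3431 m, θ = 150.7°: the bracketed kinematic factor |dx/dθ| = 0.030615 m.
ω = v/|dx/dθ| = 0.13/0.030615 = 4.2462 rad/s.
N = 60ω/(2π) = 40.549 rpm.

40.5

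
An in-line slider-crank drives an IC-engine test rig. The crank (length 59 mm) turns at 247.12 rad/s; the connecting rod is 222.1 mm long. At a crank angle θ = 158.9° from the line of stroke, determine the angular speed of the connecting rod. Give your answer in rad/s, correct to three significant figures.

61.5

ω = 247.1 rad/s
The rod makes angle φ with the slider axis where L sinφ = r sinθ; differentiating, L cosφ·φ̇ = r ω cosθ.
L cosφ = √(L² − r² sin²θ) = 0.22108 m.
|ω_rod| = r ω |cosθ| / √(L² − r² sin²θ) = 0.059·247.1·0.93295/0.22108 = 61.527 rad/s.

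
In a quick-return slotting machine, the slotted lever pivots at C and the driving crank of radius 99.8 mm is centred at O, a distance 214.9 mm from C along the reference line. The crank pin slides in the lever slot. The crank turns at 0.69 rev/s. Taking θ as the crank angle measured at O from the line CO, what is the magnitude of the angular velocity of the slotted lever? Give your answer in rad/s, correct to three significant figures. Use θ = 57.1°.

1.18

ω = 4.335 rad/s (from 0.69 rev/s).
Crank pin A relative to C: A = (d + r cosθ, r sinθ); lever angle φ = atan2(r sinθ, d + r cosθ).
Differentiating tanφ: φ̇ = rω(d cosθ + r)/(d² + r² + 2dr cosθ).
d² + r² + 2dr cosθ = |CA|² = 0.079441 m²;  d cosθ + r = +0.21653 m.
|ω_lever| = |0.0998·4.335·+0.21653| / 0.079441 = 1.1793 rad/s.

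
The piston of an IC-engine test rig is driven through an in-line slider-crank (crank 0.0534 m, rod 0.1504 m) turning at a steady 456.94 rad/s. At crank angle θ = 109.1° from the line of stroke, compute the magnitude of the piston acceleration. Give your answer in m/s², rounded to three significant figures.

6890

ω = 456.9 rad/s
x(θ) = r cosθ + √(L² − r² sin²θ); with ω constant, a = ω²·d²x/dθ².
d²x/dθ² = −r cosθ − r²(cos2θ)/√u − r⁴ sin²2θ/(4u^{3/2}),  u = L² − r² sin²θ = 0.0200739 m².
Substituting r = 0.0534 m, L = 0.1504 m, θ = 109.1°: d²x/dθ² = +0.033017 m.
a = ω²·d²x/dθ² = (456.9)²·(+0.033017) = +6893.7 m/s²;  |a| = 6893.7 m/s².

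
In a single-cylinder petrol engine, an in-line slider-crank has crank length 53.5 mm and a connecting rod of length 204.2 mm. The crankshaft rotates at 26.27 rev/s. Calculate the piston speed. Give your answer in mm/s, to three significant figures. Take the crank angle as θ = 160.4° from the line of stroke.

2230

ω = 2π·26.3 = 165.1 rad/s
For an in-line slider-crank, x = r cosθ + √(L² − r² sin²θ), so v = −rω sinθ·[1 + r cosθ/√(L² − r² sin²θ)].
With r = 0.0535 m, L = 0.2042 m, θ = 160.4°: √(L² − r² sin²θ) = 0.20341 m.
v = −0.0535·165.1·0.33545·[1 + 0.0535·-0.94206/0.20341] = -2.2283 m/s.
|v| = 2.2283 m/s = 2228.3 mm/s.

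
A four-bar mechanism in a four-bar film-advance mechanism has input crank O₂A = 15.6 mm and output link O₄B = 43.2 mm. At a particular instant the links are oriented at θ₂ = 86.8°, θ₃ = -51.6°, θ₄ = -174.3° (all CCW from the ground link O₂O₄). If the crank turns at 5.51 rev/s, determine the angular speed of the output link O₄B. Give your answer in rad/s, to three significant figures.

9.86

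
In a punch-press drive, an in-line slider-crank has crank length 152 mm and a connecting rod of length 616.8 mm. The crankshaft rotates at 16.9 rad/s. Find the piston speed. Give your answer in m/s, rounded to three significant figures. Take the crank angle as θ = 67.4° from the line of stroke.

2.60

ω = 16.9 rad/s
For an in-line slider-crank, x = r cosθ + √(L² − r² sin²θ), so v = −rω sinθ·[1 + r cosθ/√(L² − r² sin²θ)].
With r = 0.152 m, L = 0.6168 m, θ = 67.4°: √(L² − r² sin²θ) = 0.60062 m.
v = −0.152·16.9·0.92321·[1 + 0.152·0.38430/0.60062] = -2.6022 m/s.
|v| = 2.6022 m/s.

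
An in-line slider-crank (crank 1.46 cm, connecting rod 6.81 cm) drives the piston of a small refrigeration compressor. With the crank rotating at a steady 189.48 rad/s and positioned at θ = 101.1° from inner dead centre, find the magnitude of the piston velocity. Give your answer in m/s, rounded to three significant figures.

2.60

ω = 189.5 rad/s
For an in-line slider-crank, x = r cosθ + √(L² − r² sin²θ), so v = −rω sinθ·[1 + r cosθ/√(L² − r² sin²θ)].
With r = 0.0146 m, L = 0.0681 m, θ = 101.1°: √(L² − r² sin²θ) = 0.066576 m.
v = −0.0146·189.5·0.98129·[1 + 0.0146·-0.19252/0.066576] = -2.6 m/s.
|v| = 2.6 m/s.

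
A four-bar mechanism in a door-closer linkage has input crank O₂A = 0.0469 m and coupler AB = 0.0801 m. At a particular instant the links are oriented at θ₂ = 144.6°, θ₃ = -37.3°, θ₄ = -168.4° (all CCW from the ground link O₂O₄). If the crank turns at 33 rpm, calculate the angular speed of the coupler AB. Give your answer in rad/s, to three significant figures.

ω₂ = 3.456 rad/s (from 33 rpm).
Differentiating the loop-closure r₂e^{iθ₂}+r₃e^{iθ₃}=r₁+r₄e^{iθ₄} gives r₂ω₂e^{iθ₂}+r₃ω₃e^{iθ₃}=r₄ω₄e^{iθ₄}.
Eliminating the other unknown: ω₃ = r₂ω₂ sin(θ₄−θ₂) / [r₃ sin(θ₃−θ₄)].
Numerator sine = +0.73135; denominator sine = +0.75356.
Result = 0.0469·3.456·(+0.73135) / (0.0801·(+0.75356)) = +1.9638 rad/s; magnitude 1.9638 rad/s.

1.96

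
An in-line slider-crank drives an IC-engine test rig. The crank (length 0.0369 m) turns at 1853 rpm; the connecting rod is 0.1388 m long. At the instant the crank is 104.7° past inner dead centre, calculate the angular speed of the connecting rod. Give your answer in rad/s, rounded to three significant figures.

ω = 194 rad/s (converted from 1853 rpm).
The rod makes angle φ with the slider axis where L sinφ = r sinθ; differentiating, L cosφ·φ̇ = r ω cosθ.
L cosφ = √(L² − r² sin²θ) = 0.13413 m.
|ω_rod| = r ω |cosθ| / √(L² − r² sin²θ) = 0.0369·194·0.25376/0.13413 = 13.546 rad/s.

13.5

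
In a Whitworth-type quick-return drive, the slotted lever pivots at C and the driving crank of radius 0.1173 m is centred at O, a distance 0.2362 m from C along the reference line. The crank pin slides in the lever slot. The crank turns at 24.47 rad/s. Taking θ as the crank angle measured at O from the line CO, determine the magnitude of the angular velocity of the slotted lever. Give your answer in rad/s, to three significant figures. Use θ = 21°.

ω = 24.47 rad/s
Crank pin A relative to C: A = (d + r cosθ, r sinθ); lever angle φ = atan2(r sinθ, d + r cosθ).
Differentiating tanφ: φ̇ = rω(d cosθ + r)/(d² + r² + 2dr cosθ).
d² + r² + 2dr cosθ = |CA|² = 0.121282 m²;  d cosθ + r = +0.33781 m.
|ω_lever| = |0.1173·24.47·+0.33781| / 0.121282 = 7.9949 rad/s.

7.99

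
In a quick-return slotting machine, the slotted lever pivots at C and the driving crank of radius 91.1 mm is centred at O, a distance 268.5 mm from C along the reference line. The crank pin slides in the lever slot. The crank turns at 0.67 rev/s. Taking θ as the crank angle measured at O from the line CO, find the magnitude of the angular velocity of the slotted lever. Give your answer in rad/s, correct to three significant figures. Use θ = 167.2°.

2.00

ω = 4.21 rad/s (from 0.67 rev/s).
Crank pin A relative to C: A = (d + r cosθ, r sinθ); lever angle φ = atan2(r sinθ, d + r cosθ).
Differentiating tanφ: φ̇ = rω(d cosθ + r)/(d² + r² + 2dr cosθ).
d² + r² + 2dr cosθ = |CA|² = 0.0326865 m²;  d cosθ + r = -0.17073 m.
|ω_lever| = |0.0911·4.21·-0.17073| / 0.0326865 = 2.0031 rad/s.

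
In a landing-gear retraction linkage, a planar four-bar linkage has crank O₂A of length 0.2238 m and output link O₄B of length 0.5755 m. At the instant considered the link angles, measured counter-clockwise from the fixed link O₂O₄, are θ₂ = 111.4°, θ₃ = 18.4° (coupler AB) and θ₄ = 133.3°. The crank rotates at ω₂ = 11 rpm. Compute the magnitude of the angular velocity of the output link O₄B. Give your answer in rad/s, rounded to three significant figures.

ω₂ = 1.152 rad/s (from 11 rpm).
Differentiating the loop-closure r₂e^{iθ₂}+r₃e^{iθ₃}=r₁+r₄e^{iθ₄} gives r₂ω₂e^{iθ₂}+r₃ω₃e^{iθ₃}=r₄ω₄e^{iθ₄}.
Eliminating the other unknown: ω₄ = r₂ω₂ sin(θ₂−θ₃) / [r₄ sin(θ₄−θ₃)].
Numerator sine = +0.99863; denominator sine = +0.90704.
Result = 0.2238·1.152·(+0.99863) / (0.5755·(+0.90704)) = +0.49319 rad/s; magnitude 0.49319 rad/s.

0.493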